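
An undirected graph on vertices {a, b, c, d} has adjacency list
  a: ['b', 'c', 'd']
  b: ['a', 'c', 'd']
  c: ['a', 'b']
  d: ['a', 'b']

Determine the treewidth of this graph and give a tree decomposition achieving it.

The largest bag has 3 vertices, giving width 2; this decomposition certifies tw(G) ≤ 2. Conversely, {a, b, d} is a clique of size 3, and the vertices of any clique must share a bag in every tree decomposition; so some bag has ≥ 3 vertices and tw(G) ≥ 2. Hence tw(G) = 2 exactly.

Treewidth 2.
One optimal decomposition is:
Bags: B1 = {a, b, c}  B2 = {a, b, d}
Tree: B1–B2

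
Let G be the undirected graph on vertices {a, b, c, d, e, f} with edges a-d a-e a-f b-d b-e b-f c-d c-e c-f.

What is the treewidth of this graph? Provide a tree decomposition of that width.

Treewidth 3.
Bags: B1 = {b, d, e, f}  B2 = {a, d, e, f}  B3 = {c, d, e, f}
Tree: B1–B2, B2–B3

The largest bag has 4 vertices, giving width 3; this decomposition certifies tw(G) ≤ 3. For the lower bound: the 4 vertex sets {b,d}, {a,e}, {f}, {c} are disjoint, each induces a connected subgraph, and every pair is joined by at least one edge of G. Contracting each set to a single vertex therefore yields K_{4} as a minor, and since treewidth is minor-monotone, tw(G) ≥ tw(K_{4}) = 3. The upper and lower bounds meet at 3, so that is the treewidth.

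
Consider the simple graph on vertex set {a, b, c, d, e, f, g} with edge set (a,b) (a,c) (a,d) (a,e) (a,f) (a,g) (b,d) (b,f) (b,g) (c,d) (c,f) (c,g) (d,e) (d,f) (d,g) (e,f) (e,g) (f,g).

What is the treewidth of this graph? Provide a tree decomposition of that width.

Treewidth 4.
Bags: B1 = {a, c, d, f, g}  B2 = {a, d, e, f, g}  B3 = {a, b, d, f, g}
Tree: B1–B2, B1–B3

Every bag has size at most 5, so the width is 5 − 1 = 4 and tw(G) ≤ 4. On the other hand G contains the 5-clique {a, d, e, f, g}. A clique must lie in a single bag of any decomposition, so no decomposition can have width below 4. The upper and lower bounds meet at 4, so that is the treewidth.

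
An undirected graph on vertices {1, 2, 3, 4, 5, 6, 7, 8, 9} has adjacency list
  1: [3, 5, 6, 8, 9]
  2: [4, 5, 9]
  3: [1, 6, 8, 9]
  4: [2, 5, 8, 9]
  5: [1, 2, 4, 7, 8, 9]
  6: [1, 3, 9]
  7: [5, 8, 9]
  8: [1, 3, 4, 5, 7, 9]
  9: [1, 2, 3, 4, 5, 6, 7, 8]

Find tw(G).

A width-3 tree decomposition is:
Bags: B1 = {4, 5, 8, 9}  B2 = {1, 5, 8, 9}  B3 = {2, 4, 5, 9}  B4 = {5, 7, 8, 9}  B5 = {1, 3, 8, 9}  B6 = {1, 3, 6, 9}
Tree: B1–B2, B1–B3, B1–B4, B2–B5, B5–B6
The largest bag has 4 vertices, giving width 3; this decomposition certifies tw(G) ≤ 3. On the other hand G contains the 4-clique {1, 3, 8, 9}. A clique must lie in a single bag of any decomposition, so no decomposition can have width below 3. Hence tw(G) = 3 exactly.

3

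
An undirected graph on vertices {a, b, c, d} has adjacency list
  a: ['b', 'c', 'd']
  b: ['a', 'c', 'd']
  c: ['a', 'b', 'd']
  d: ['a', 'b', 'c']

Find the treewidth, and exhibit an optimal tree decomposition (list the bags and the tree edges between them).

Treewidth 3.
One optimal decomposition is:
Bags: B1 = {a, b, c, d}
Tree: (single bag)

With just one bag of size 4, the width is 4 − 1 = 3, so tw(G) ≤ 3. Conversely, {a, b, c, d} is a clique of size 4, and the vertices of any clique must share a bag in every tree decomposition; so some bag has ≥ 4 vertices and tw(G) ≥ 3. Therefore the treewidth is 3.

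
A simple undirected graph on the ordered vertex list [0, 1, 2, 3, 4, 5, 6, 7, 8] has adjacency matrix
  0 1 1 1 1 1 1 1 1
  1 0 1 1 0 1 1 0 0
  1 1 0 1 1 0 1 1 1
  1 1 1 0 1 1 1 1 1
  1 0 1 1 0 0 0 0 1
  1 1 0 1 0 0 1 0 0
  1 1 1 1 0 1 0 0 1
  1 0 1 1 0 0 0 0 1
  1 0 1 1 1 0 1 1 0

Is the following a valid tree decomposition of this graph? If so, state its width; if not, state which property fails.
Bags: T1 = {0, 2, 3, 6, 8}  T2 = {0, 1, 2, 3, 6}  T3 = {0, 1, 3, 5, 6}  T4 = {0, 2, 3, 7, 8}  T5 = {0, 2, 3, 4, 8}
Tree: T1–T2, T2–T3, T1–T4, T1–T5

Yes; width 4.

Every vertex of G appears in some bag (union = {0, 1, 2, 3, 4, 5, 6, 7, 8}); every edge is covered by a bag; and for each vertex v the set of bags containing v is connected in the bag tree. The decomposition is therefore valid. The largest bag has 5 vertices, so the width is 4.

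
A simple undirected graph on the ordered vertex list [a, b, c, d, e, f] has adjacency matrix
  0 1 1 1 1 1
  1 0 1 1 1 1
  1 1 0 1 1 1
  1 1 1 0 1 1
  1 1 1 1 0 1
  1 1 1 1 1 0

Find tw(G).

A width-5 tree decomposition is:
Bags: B1 = {a, b, c, d, e, f}
Tree: (single bag)
With just one bag of size 6, the width is 6 − 1 = 5, so tw(G) ≤ 5. On the other hand G contains the 6-clique {a, b, c, d, e, f}. A clique must lie in a single bag of any decomposition, so no decomposition can have width below 5. The upper and lower bounds meet at 5, so that is the treewidth.

5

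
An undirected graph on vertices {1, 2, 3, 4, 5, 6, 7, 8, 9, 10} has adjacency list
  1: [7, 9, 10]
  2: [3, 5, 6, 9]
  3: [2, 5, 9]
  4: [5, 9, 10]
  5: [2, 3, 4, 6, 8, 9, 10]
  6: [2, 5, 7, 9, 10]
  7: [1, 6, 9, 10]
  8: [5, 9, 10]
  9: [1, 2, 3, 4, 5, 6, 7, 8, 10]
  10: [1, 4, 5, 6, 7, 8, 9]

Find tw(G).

3

A width-3 tree decomposition is:
Bags: B1 = {2, 5, 6, 9}  B2 = {5, 6, 9, 10}  B3 = {6, 7, 9, 10}  B4 = {2, 3, 5, 9}  B5 = {5, 8, 9, 10}  B6 = {1, 7, 9, 10}  B7 = {4, 5, 9, 10}
Tree: B1–B2, B2–B3, B1–B4, B2–B5, B3–B6, B5–B7
Each bag holds 4 vertices, so the decomposition has width 3, which upper-bounds the treewidth. Conversely, {1, 7, 9, 10} is a clique of size 4, and the vertices of any clique must share a bag in every tree decomposition; so some bag has ≥ 4 vertices and tw(G) ≥ 3. Therefore the treewidth is 3.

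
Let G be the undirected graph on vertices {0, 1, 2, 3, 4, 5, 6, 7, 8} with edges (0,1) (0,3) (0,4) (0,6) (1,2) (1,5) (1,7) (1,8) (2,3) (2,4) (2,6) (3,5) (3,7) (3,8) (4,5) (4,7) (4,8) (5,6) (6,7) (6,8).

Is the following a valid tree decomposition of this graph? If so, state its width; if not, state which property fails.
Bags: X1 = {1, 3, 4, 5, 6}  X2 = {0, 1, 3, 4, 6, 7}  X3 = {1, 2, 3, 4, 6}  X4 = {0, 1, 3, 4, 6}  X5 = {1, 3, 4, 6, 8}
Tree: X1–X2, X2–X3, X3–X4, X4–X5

No — bags containing vertex 0 are not connected in the tree.

A tree decomposition must satisfy three properties: every vertex lies in some bag; for every edge, both endpoints lie together in some bag; and for every vertex, the bags containing it form a connected subtree. Here bags containing vertex 0 are not connected in the tree, so the decomposition is invalid.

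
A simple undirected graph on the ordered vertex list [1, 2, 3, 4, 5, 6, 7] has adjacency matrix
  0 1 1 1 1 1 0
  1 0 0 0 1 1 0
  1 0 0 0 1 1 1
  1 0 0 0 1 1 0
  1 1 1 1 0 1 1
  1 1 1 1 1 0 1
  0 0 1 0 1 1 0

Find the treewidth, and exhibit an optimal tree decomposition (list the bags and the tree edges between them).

Each bag holds 4 vertices, so the decomposition has width 3, which upper-bounds the treewidth. On the other hand G contains the 4-clique {1, 2, 5, 6}. A clique must lie in a single bag of any decomposition, so no decomposition can have width below 3. Combining the bounds, tw(G) = 3.

Treewidth 3.
One optimal decomposition is:
Bags: B1 = {3, 5, 6, 7}  B2 = {1, 3, 5, 6}  B3 = {1, 2, 5, 6}  B4 = {1, 4, 5, 6}
Tree: B1–B2, B2–B3, B3–B4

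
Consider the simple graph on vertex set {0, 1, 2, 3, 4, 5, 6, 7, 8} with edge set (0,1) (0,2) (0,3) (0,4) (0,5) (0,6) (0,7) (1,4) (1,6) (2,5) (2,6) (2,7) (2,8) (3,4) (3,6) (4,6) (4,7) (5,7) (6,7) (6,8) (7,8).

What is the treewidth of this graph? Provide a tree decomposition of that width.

The largest bag has 4 vertices, giving width 3; this decomposition certifies tw(G) ≤ 3. For the lower bound, the 4 vertices {0, 2, 5, 7} are pairwise adjacent, and any tree decomposition puts a clique entirely inside one bag — forcing width ≥ 3. The upper and lower bounds meet at 3, so that is the treewidth.

Treewidth 3.
Bags: B1 = {0, 2, 6, 7}  B2 = {0, 4, 6, 7}  B3 = {0, 2, 5, 7}  B4 = {2, 6, 7, 8}  B5 = {0, 1, 4, 6}  B6 = {0, 3, 4, 6}
Tree: B1–B2, B1–B3, B1–B4, B2–B5, B5–B6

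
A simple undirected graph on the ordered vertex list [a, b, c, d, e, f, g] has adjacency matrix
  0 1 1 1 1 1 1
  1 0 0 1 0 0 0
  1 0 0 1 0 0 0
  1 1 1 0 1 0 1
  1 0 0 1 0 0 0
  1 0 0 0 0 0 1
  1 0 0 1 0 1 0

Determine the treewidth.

A width-2 tree decomposition is:
Bags: B1 = {a, d, g}  B2 = {a, f, g}  B3 = {a, c, d}  B4 = {a, b, d}  B5 = {a, d, e}
Tree: B1–B2, B1–B3, B3–B4, B1–B5
Each bag holds 3 vertices, so the decomposition has width 2, which upper-bounds the treewidth. On the other hand G contains the 3-clique {a, d, g}. A clique must lie in a single bag of any decomposition, so no decomposition can have width below 2. Combining the bounds, tw(G) = 2.

2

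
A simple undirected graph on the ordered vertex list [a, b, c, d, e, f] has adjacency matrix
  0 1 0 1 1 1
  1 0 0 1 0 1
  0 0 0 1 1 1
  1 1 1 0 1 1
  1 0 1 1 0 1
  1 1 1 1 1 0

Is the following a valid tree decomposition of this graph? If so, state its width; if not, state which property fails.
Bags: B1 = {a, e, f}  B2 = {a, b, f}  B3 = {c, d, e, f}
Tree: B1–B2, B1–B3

A tree decomposition must satisfy three properties: every vertex lies in some bag; for every edge, both endpoints lie together in some bag; and for every vertex, the bags containing it form a connected subtree. Here edge (d,a) lies in no bag, so the decomposition is invalid.

No — edge (d,a) lies in no bag.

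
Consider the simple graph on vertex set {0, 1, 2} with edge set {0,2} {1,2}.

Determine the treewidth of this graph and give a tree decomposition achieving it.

Treewidth 1.
Bags: B1 = {0, 2}  B2 = {1, 2}
Tree: B1–B2

Each bag holds 2 vertices, so the decomposition has width 1, which upper-bounds the treewidth. G has an edge, so its treewidth is at least 1. Therefore the treewidth is 1.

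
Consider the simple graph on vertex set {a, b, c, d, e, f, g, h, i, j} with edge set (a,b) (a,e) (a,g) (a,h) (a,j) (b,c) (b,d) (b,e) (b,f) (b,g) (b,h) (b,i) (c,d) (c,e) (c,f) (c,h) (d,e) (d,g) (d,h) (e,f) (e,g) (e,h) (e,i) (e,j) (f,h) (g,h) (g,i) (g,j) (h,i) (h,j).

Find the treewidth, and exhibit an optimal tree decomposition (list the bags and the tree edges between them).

Treewidth 4.
One such decomposition:
Bags: B1 = {b, d, e, g, h}  B2 = {a, b, e, g, h}  B3 = {b, c, d, e, h}  B4 = {b, e, g, h, i}  B5 = {a, e, g, h, j}  B6 = {b, c, e, f, h}
Tree: B1–B2, B1–B3, B1–B4, B2–B5, B3–B6

Every bag has size at most 5, so the width is 5 − 1 = 4 and tw(G) ≤ 4. On the other hand G contains the 5-clique {a, e, g, h, j}. A clique must lie in a single bag of any decomposition, so no decomposition can have width below 4. Combining the bounds, tw(G) = 4.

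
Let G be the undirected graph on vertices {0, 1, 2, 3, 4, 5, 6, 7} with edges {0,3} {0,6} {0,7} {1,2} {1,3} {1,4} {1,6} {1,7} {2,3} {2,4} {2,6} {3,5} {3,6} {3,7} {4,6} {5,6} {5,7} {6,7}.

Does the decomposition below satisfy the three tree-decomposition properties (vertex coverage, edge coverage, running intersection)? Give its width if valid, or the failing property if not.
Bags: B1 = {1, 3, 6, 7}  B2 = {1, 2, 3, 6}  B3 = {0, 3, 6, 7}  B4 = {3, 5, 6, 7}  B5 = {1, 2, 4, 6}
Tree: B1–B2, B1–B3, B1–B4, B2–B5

Yes; width 3.

Vertex coverage: the bags together contain {0, 1, 2, 3, 4, 5, 6, 7}, the full vertex set. Edge coverage: each edge of G has both endpoints in at least one bag. Running intersection: for every vertex, the bags containing it form a connected subtree. All three properties hold, so this is a valid tree decomposition of width max|bag| − 1 = 3, and hence tw(G) ≤ 3.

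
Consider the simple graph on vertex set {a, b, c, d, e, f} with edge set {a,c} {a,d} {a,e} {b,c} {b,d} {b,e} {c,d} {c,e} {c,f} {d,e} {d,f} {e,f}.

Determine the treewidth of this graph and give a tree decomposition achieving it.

The largest bag has 4 vertices, giving width 3; this decomposition certifies tw(G) ≤ 3. For the lower bound, the 4 vertices {a, c, d, e} are pairwise adjacent, and any tree decomposition puts a clique entirely inside one bag — forcing width ≥ 3. Hence tw(G) = 3 exactly.

Treewidth 3.
Bags: B1 = {b, c, d, e}  B2 = {a, c, d, e}  B3 = {c, d, e, f}
Tree: B1–B2, B2–B3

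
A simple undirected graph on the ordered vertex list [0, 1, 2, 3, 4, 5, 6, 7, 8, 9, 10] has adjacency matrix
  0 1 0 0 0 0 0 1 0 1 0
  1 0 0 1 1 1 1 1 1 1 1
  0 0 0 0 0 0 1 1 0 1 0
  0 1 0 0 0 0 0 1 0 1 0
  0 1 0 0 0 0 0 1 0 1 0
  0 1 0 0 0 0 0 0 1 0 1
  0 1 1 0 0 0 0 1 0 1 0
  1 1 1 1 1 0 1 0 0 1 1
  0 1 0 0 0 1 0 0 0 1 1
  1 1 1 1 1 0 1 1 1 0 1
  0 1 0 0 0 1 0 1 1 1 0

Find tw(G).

A width-3 tree decomposition is:
Bags: B1 = {1, 7, 9, 10}  B2 = {1, 4, 7, 9}  B3 = {1, 6, 7, 9}  B4 = {0, 1, 7, 9}  B5 = {1, 8, 9, 10}  B6 = {2, 6, 7, 9}  B7 = {1, 5, 8, 10}  B8 = {1, 3, 7, 9}
Tree: B1–B2, B1–B3, B1–B4, B1–B5, B3–B6, B5–B7, B4–B8
Every bag has size at most 4, so the width is 4 − 1 = 3 and tw(G) ≤ 3. Conversely, {1, 8, 9, 10} is a clique of size 4, and the vertices of any clique must share a bag in every tree decomposition; so some bag has ≥ 4 vertices and tw(G) ≥ 3. Therefore the treewidth is 3.

3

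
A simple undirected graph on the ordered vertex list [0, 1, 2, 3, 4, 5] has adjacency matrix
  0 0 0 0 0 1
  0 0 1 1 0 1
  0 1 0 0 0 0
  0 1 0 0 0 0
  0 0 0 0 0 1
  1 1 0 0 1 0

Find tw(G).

A width-1 tree decomposition is:
Bags: B1 = {1, 3}  B2 = {1, 5}  B3 = {0, 5}  B4 = {1, 2}  B5 = {4, 5}
Tree: B1–B2, B2–B3, B1–B4, B2–B5
Each bag holds 2 vertices, so the decomposition has width 1, which upper-bounds the treewidth. Since G has at least one edge (e.g. 3–1), it is not an edgeless graph, so tw(G) ≥ 1. The upper and lower bounds meet at 1, so that is the treewidth.

1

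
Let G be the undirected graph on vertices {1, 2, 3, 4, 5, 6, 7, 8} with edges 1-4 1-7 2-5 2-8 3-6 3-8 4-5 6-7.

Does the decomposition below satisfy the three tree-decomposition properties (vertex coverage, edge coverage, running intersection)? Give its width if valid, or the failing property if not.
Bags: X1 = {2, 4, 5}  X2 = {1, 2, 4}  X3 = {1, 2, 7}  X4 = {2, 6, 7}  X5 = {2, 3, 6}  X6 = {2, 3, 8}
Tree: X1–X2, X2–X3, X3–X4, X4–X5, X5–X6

Every vertex of G appears in some bag (union = {1, 2, 3, 4, 5, 6, 7, 8}); every edge is covered by a bag; and for each vertex v the set of bags containing v is connected in the bag tree. The decomposition is therefore valid. The largest bag has 3 vertices, so the width is 2.

Yes; width 2.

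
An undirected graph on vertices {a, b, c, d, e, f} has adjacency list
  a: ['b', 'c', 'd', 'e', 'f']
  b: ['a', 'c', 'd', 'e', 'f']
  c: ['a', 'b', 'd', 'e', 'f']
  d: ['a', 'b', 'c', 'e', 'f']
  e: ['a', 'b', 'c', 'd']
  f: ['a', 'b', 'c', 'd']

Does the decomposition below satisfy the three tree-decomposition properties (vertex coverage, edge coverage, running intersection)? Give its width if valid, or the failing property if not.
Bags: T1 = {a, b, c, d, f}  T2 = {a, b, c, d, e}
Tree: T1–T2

Yes; width 4.

Checking the three conditions: (i) the bags cover all of {a, b, c, d, e, f}; (ii) for each edge, some bag contains both endpoints; (iii) the bags containing any fixed vertex form a subtree. All hold, so the decomposition is valid with width 5 − 1 = 4.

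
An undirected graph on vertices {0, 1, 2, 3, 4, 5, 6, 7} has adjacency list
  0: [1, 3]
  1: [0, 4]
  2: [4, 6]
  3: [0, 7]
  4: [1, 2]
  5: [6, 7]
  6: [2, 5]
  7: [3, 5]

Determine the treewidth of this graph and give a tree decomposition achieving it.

Treewidth 2.
Bags: B1 = {0, 1, 4}  B2 = {0, 3, 4}  B3 = {3, 4, 7}  B4 = {4, 5, 7}  B5 = {4, 5, 6}  B6 = {2, 4, 6}
Tree: B1–B2, B2–B3, B3–B4, B4–B5, B5–B6

Each bag holds 3 vertices, so the decomposition has width 2, which upper-bounds the treewidth. For the lower bound, G contains the cycle 4–1–0–3–7–5–6–2–4, so G is not a forest; only forests have treewidth ≤ 1, hence tw(G) ≥ 2. Combining the bounds, tw(G) = 2.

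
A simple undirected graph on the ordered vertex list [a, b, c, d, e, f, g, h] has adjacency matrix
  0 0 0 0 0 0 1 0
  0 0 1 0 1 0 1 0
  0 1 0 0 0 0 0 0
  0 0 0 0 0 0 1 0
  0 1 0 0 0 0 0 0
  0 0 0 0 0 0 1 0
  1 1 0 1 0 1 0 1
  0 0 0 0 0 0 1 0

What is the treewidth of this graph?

A width-1 tree decomposition is:
Bags: B1 = {b, c}  B2 = {b, g}  B3 = {a, g}  B4 = {b, e}  B5 = {f, g}  B6 = {g, h}  B7 = {d, g}
Tree: B1–B2, B2–B3, B1–B4, B2–B5, B2–B6, B2–B7
Each bag holds 2 vertices, so the decomposition has width 1, which upper-bounds the treewidth. Any graph with an edge has treewidth ≥ 1, and G has the edge b–c. Combining the bounds, tw(G) = 1.

1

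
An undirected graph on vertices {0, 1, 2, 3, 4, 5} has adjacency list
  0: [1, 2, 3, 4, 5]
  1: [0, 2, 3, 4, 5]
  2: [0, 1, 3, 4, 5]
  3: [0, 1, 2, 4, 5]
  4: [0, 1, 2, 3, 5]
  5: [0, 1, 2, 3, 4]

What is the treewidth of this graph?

5

A width-5 tree decomposition is:
Bags: B1 = {0, 1, 2, 3, 4, 5}
Tree: (single bag)
With just one bag of size 6, the width is 6 − 1 = 5, so tw(G) ≤ 5. Conversely, {0, 1, 2, 3, 4, 5} is a clique of size 6, and the vertices of any clique must share a bag in every tree decomposition; so some bag has ≥ 6 vertices and tw(G) ≥ 5. The upper and lower bounds meet at 5, so that is the treewidth.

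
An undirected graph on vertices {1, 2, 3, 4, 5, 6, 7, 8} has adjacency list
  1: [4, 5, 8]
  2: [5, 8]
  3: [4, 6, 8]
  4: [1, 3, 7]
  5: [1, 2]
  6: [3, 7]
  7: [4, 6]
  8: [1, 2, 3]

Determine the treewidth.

A width-2 tree decomposition is:
Bags: B1 = {3, 6, 7}  B2 = {3, 4, 7}  B3 = {3, 4, 8}  B4 = {1, 4, 8}  B5 = {1, 2, 8}  B6 = {1, 2, 5}
Tree: B1–B2, B2–B3, B3–B4, B4–B5, B5–B6
The largest bag has 3 vertices, giving width 2; this decomposition certifies tw(G) ≤ 2. For the lower bound, G contains the cycle 6–7–4–3–6, so G is not a forest; only forests have treewidth ≤ 1, hence tw(G) ≥ 2. Combining the bounds, tw(G) = 2.

2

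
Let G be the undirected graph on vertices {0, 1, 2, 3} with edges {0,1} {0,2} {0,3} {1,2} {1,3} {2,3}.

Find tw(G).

A width-3 tree decomposition is:
Bags: B1 = {0, 1, 2, 3}
Tree: (single bag)
A single bag containing all 4 vertices is trivially a valid decomposition of width 3. Conversely, {0, 1, 2, 3} is a clique of size 4, and the vertices of any clique must share a bag in every tree decomposition; so some bag has ≥ 4 vertices and tw(G) ≥ 3. Combining the bounds, tw(G) = 3.

3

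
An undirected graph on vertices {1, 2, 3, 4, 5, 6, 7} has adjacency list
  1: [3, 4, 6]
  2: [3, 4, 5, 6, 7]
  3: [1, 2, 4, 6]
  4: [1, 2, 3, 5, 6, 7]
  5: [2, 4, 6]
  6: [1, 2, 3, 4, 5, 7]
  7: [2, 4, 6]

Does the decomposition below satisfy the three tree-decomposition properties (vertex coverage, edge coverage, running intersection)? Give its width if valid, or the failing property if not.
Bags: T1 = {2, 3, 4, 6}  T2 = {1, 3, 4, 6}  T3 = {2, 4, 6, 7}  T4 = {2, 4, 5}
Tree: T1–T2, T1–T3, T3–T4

No — edge (6,5) lies in no bag.

A tree decomposition must satisfy three properties: every vertex lies in some bag; for every edge, both endpoints lie together in some bag; and for every vertex, the bags containing it form a connected subtree. Here edge (6,5) lies in no bag, so the decomposition is invalid.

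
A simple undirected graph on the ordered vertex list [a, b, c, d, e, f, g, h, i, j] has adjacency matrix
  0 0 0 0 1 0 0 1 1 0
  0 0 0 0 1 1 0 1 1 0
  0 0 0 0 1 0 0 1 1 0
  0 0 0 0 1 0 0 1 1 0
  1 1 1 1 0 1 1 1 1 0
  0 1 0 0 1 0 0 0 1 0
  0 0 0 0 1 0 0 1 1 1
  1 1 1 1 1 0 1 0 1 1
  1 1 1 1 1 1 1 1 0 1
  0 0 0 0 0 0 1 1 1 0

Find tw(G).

A width-3 tree decomposition is:
Bags: B1 = {c, e, h, i}  B2 = {b, e, h, i}  B3 = {b, e, f, i}  B4 = {e, g, h, i}  B5 = {d, e, h, i}  B6 = {a, e, h, i}  B7 = {g, h, i, j}
Tree: B1–B2, B2–B3, B2–B4, B1–B5, B2–B6, B4–B7
Every bag has size at most 4, so the width is 4 − 1 = 3 and tw(G) ≤ 3. Conversely, {g, h, i, j} is a clique of size 4, and the vertices of any clique must share a bag in every tree decomposition; so some bag has ≥ 4 vertices and tw(G) ≥ 3. Combining the bounds, tw(G) = 3.

3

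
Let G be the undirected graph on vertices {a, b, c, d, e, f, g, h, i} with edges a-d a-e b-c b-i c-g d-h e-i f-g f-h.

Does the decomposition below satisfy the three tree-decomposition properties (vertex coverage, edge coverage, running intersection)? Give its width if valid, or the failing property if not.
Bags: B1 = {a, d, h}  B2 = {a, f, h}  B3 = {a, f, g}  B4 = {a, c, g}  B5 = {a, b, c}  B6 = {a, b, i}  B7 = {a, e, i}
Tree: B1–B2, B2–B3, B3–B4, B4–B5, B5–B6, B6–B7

Every vertex of G appears in some bag (union = {a, b, c, d, e, f, g, h, i}); every edge is covered by a bag; and for each vertex v the set of bags containing v is connected in the bag tree. The decomposition is therefore valid. The largest bag has 3 vertices, so the width is 2.

Yes; width 2.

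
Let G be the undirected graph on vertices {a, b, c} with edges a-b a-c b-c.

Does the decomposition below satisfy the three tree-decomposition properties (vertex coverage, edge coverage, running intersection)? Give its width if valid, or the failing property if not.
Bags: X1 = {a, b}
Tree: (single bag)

A tree decomposition must satisfy three properties: every vertex lies in some bag; for every edge, both endpoints lie together in some bag; and for every vertex, the bags containing it form a connected subtree. Here vertex c appears in no bag, so the decomposition is invalid.

No — vertex c appears in no bag.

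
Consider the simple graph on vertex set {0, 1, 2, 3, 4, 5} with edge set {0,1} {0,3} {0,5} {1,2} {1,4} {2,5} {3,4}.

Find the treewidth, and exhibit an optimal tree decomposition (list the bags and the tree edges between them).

Treewidth 2.
One optimal decomposition is:
Bags: B1 = {0, 2, 5}  B2 = {0, 1, 2}  B3 = {0, 1, 3}  B4 = {1, 3, 4}
Tree: B1–B2, B2–B3, B3–B4

The largest bag has 3 vertices, giving width 2; this decomposition certifies tw(G) ≤ 2. Since 5–2–1–0–5 is a cycle in G, G is not acyclic. Forests are exactly the graphs of treewidth ≤ 1, so tw(G) ≥ 2. Combining the bounds, tw(G) = 2.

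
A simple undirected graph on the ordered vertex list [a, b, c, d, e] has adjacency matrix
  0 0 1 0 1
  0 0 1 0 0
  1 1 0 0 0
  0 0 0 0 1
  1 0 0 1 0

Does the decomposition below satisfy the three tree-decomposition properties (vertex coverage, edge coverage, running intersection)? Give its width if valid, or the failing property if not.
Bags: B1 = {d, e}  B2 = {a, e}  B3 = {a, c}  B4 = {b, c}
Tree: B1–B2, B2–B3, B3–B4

Yes; width 1.

Checking the three conditions: (i) the bags cover all of {a, b, c, d, e}; (ii) for each edge, some bag contains both endpoints; (iii) the bags containing any fixed vertex form a subtree. All hold, so the decomposition is valid with width 2 − 1 = 1.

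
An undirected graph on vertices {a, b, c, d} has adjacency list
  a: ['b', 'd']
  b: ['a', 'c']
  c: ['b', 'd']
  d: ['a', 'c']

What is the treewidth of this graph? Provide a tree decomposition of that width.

Every bag has size at most 3, so the width is 3 − 1 = 2 and tw(G) ≤ 2. Since c–d–a–b–c is a cycle in G, G is not acyclic. Forests are exactly the graphs of treewidth ≤ 1, so tw(G) ≥ 2. Hence tw(G) = 2 exactly.

Treewidth 2.
Bags: B1 = {a, c, d}  B2 = {a, b, c}
Tree: B1–B2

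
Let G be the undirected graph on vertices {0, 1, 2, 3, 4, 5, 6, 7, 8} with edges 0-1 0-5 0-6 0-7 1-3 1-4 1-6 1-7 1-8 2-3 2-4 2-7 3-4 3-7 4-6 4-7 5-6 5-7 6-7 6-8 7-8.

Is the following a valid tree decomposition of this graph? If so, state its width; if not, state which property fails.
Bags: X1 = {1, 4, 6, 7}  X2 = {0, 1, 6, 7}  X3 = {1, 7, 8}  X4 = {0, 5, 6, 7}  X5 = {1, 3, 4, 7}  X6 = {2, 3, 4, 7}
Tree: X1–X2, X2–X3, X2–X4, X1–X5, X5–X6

No — edge (6,8) lies in no bag.

A tree decomposition must satisfy three properties: every vertex lies in some bag; for every edge, both endpoints lie together in some bag; and for every vertex, the bags containing it form a connected subtree. Here edge (6,8) lies in no bag, so the decomposition is invalid.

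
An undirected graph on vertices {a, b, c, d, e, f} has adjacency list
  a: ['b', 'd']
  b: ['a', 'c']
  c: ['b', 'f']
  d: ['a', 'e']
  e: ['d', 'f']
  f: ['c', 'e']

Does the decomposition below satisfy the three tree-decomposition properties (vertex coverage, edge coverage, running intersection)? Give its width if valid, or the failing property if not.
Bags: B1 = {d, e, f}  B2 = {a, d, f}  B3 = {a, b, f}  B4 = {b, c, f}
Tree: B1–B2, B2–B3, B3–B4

Every vertex of G appears in some bag (union = {a, b, c, d, e, f}); every edge is covered by a bag; and for each vertex v the set of bags containing v is connected in the bag tree. The decomposition is therefore valid. The largest bag has 3 vertices, so the width is 2.

Yes; width 2.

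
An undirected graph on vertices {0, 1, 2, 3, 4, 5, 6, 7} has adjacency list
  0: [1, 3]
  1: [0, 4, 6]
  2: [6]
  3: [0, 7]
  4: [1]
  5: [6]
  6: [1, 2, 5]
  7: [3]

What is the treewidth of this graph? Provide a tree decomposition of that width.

Treewidth 1.
Bags: B1 = {1, 6}  B2 = {2, 6}  B3 = {0, 1}  B4 = {0, 3}  B5 = {1, 4}  B6 = {5, 6}  B7 = {3, 7}
Tree: B1–B2, B1–B3, B3–B4, B3–B5, B1–B6, B4–B7

Each bag holds 2 vertices, so the decomposition has width 1, which upper-bounds the treewidth. G has an edge, so its treewidth is at least 1. The upper and lower bounds meet at 1, so that is the treewidth.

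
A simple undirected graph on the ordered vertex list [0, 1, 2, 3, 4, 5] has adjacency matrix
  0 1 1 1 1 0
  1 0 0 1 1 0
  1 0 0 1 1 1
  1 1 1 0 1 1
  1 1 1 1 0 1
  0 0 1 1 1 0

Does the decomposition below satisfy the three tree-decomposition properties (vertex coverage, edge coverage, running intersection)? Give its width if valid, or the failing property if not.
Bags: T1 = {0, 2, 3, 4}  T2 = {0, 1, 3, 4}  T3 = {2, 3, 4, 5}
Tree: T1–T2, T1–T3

Yes; width 3.

Every vertex of G appears in some bag (union = {0, 1, 2, 3, 4, 5}); every edge is covered by a bag; and for each vertex v the set of bags containing v is connected in the bag tree. The decomposition is therefore valid. The largest bag has 4 vertices, so the width is 3.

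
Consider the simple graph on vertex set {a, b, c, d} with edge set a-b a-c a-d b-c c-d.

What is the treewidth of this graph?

A width-2 tree decomposition is:
Bags: B1 = {a, b, c}  B2 = {a, c, d}
Tree: B1–B2
The largest bag has 3 vertices, giving width 2; this decomposition certifies tw(G) ≤ 2. Conversely, {a, c, d} is a clique of size 3, and the vertices of any clique must share a bag in every tree decomposition; so some bag has ≥ 3 vertices and tw(G) ≥ 2. Combining the bounds, tw(G) = 2.

2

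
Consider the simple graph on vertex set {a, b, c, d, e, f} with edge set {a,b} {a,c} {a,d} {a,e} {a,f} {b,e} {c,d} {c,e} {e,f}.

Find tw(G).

A width-2 tree decomposition is:
Bags: B1 = {a, b, e}  B2 = {a, c, e}  B3 = {a, e, f}  B4 = {a, c, d}
Tree: B1–B2, B1–B3, B2–B4
Every bag has size at most 3, so the width is 3 − 1 = 2 and tw(G) ≤ 2. On the other hand G contains the 3-clique {a, c, d}. A clique must lie in a single bag of any decomposition, so no decomposition can have width below 2. The upper and lower bounds meet at 2, so that is the treewidth.

2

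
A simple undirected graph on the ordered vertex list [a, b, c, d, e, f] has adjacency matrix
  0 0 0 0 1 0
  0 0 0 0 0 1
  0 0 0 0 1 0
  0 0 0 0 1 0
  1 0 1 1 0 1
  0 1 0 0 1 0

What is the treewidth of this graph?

1

A width-1 tree decomposition is:
Bags: B1 = {d, e}  B2 = {c, e}  B3 = {e, f}  B4 = {a, e}  B5 = {b, f}
Tree: B1–B2, B2–B3, B2–B4, B3–B5
Every bag has size at most 2, so the width is 2 − 1 = 1 and tw(G) ≤ 1. Since G has at least one edge (e.g. d–e), it is not an edgeless graph, so tw(G) ≥ 1. The upper and lower bounds meet at 1, so that is the treewidth.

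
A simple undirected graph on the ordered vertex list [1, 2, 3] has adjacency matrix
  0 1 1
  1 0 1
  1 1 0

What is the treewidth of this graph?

2

A width-2 tree decomposition is:
Bags: B1 = {1, 2, 3}
Tree: (single bag)
A single bag containing all 3 vertices is trivially a valid decomposition of width 2. Conversely, {1, 2, 3} is a clique of size 3, and the vertices of any clique must share a bag in every tree decomposition; so some bag has ≥ 3 vertices and tw(G) ≥ 2. Hence tw(G) = 2 exactly.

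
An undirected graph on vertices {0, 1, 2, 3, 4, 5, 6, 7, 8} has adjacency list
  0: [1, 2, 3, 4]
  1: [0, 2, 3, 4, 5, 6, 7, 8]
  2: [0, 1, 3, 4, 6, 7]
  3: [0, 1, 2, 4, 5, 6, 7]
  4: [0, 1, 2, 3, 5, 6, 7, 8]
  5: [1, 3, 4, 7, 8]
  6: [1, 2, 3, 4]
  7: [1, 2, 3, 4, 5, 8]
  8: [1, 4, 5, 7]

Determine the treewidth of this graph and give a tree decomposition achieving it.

Treewidth 4.
One such decomposition:
Bags: B1 = {0, 1, 2, 3, 4}  B2 = {1, 2, 3, 4, 7}  B3 = {1, 3, 4, 5, 7}  B4 = {1, 2, 3, 4, 6}  B5 = {1, 4, 5, 7, 8}
Tree: B1–B2, B2–B3, B2–B4, B3–B5

Each bag holds 5 vertices, so the decomposition has width 4, which upper-bounds the treewidth. For the lower bound, the 5 vertices {1, 4, 5, 7, 8} are pairwise adjacent, and any tree decomposition puts a clique entirely inside one bag — forcing width ≥ 4. The upper and lower bounds meet at 4, so that is the treewidth.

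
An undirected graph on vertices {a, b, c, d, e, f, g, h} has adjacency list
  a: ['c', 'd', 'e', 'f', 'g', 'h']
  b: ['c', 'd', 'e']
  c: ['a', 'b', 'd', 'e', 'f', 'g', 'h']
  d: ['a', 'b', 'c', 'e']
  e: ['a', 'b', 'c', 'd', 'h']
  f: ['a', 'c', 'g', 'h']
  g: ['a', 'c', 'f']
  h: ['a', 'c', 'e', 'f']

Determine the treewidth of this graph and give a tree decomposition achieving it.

Treewidth 3.
One optimal decomposition is:
Bags: B1 = {a, c, e, h}  B2 = {a, c, d, e}  B3 = {a, c, f, h}  B4 = {a, c, f, g}  B5 = {b, c, d, e}
Tree: B1–B2, B1–B3, B3–B4, B2–B5

Every bag has size at most 4, so the width is 4 − 1 = 3 and tw(G) ≤ 3. On the other hand G contains the 4-clique {a, c, d, e}. A clique must lie in a single bag of any decomposition, so no decomposition can have width below 3. The upper and lower bounds meet at 3, so that is the treewidth.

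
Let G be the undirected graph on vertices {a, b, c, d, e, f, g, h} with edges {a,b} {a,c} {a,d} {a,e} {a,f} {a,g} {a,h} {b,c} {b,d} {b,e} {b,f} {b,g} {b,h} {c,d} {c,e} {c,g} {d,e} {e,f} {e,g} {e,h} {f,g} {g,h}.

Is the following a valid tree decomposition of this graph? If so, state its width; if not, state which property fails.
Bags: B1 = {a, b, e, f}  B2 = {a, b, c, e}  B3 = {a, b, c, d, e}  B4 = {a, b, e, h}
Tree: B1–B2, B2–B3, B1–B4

No — vertex g appears in no bag.

A tree decomposition must satisfy three properties: every vertex lies in some bag; for every edge, both endpoints lie together in some bag; and for every vertex, the bags containing it form a connected subtree. Here vertex g appears in no bag, so the decomposition is invalid.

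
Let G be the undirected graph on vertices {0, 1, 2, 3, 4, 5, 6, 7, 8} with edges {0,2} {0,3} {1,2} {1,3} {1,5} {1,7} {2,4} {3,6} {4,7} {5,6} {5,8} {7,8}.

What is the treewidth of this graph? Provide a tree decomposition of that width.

Treewidth 3.
One such decomposition:
Bags: B1 = {3, 5, 6, 8}  B2 = {1, 3, 5, 8}  B3 = {1, 3, 7, 8}  B4 = {0, 1, 3, 7}  B5 = {0, 1, 2, 7}  B6 = {0, 2, 4, 7}
Tree: B1–B2, B2–B3, B3–B4, B4–B5, B5–B6

The largest bag has 4 vertices, giving width 3; this decomposition certifies tw(G) ≤ 3. For the lower bound: the 4 vertex sets {5,6,8}, {3}, {1}, {0,2,4,7} are disjoint, each induces a connected subgraph, and every pair is joined by at least one edge of G. Contracting each set to a single vertex therefore yields K_{4} as a minor, and since treewidth is minor-monotone, tw(G) ≥ tw(K_{4}) = 3. The upper and lower bounds meet at 3, so that is the treewidth.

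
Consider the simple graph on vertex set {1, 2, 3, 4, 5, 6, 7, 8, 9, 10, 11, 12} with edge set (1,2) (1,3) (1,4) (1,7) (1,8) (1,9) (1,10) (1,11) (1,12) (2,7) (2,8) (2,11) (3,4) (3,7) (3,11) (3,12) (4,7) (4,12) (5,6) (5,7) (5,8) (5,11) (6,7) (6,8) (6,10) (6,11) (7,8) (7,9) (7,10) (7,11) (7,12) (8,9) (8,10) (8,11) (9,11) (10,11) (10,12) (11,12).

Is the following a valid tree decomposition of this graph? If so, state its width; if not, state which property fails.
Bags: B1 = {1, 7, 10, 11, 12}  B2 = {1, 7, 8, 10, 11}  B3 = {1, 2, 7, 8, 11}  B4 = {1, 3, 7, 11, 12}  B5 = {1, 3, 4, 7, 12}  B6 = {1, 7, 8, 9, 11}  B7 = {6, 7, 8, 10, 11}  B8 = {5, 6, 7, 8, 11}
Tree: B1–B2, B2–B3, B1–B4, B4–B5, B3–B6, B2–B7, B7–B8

Checking the three conditions: (i) the bags cover all of {1, 2, 3, 4, 5, 6, 7, 8, 9, 10, 11, 12}; (ii) for each edge, some bag contains both endpoints; (iii) the bags containing any fixed vertex form a subtree. All hold, so the decomposition is valid with width 5 − 1 = 4.

Yes; width 4.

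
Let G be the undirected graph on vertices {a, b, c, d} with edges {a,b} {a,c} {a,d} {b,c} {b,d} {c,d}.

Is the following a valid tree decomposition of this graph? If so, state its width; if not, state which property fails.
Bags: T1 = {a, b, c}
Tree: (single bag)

A tree decomposition must satisfy three properties: every vertex lies in some bag; for every edge, both endpoints lie together in some bag; and for every vertex, the bags containing it form a connected subtree. Here vertex d appears in no bag, so the decomposition is invalid.

No — vertex d appears in no bag.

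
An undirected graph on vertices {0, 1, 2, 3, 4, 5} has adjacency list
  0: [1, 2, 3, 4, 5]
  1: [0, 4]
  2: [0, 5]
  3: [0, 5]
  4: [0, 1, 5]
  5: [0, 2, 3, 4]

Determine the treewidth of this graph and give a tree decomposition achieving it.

Every bag has size at most 3, so the width is 3 − 1 = 2 and tw(G) ≤ 2. For the lower bound, the 3 vertices {0, 1, 4} are pairwise adjacent, and any tree decomposition puts a clique entirely inside one bag — forcing width ≥ 2. The upper and lower bounds meet at 2, so that is the treewidth.

Treewidth 2.
One such decomposition:
Bags: B1 = {0, 4, 5}  B2 = {0, 3, 5}  B3 = {0, 2, 5}  B4 = {0, 1, 4}
Tree: B1–B2, B2–B3, B1–B4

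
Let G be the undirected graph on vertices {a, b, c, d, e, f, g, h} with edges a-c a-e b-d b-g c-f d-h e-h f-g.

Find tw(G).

A width-2 tree decomposition is:
Bags: B1 = {b, d, h}  B2 = {b, g, h}  B3 = {f, g, h}  B4 = {c, f, h}  B5 = {a, c, h}  B6 = {a, e, h}
Tree: B1–B2, B2–B3, B3–B4, B4–B5, B5–B6
Each bag holds 3 vertices, so the decomposition has width 2, which upper-bounds the treewidth. For the lower bound, G contains the cycle h–d–b–g–f–c–a–e–h, so G is not a forest; only forests have treewidth ≤ 1, hence tw(G) ≥ 2. Combining the bounds, tw(G) = 2.

2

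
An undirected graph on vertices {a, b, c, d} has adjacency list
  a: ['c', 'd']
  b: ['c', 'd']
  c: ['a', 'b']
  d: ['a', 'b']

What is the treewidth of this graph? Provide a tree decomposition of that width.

The largest bag has 3 vertices, giving width 2; this decomposition certifies tw(G) ≤ 2. Since d–b–c–a–d is a cycle in G, G is not acyclic. Forests are exactly the graphs of treewidth ≤ 1, so tw(G) ≥ 2. The upper and lower bounds meet at 2, so that is the treewidth.

Treewidth 2.
One such decomposition:
Bags: B1 = {b, c, d}  B2 = {a, c, d}
Tree: B1–B2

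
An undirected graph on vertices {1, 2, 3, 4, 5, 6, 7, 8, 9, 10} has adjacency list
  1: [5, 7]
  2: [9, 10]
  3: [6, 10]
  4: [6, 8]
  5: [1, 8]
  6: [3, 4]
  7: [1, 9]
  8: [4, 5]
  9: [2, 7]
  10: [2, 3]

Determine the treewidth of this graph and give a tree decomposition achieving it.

Treewidth 2.
Bags: B1 = {2, 3, 10}  B2 = {2, 3, 6}  B3 = {2, 4, 6}  B4 = {2, 4, 8}  B5 = {2, 5, 8}  B6 = {1, 2, 5}  B7 = {1, 2, 7}  B8 = {2, 7, 9}
Tree: B1–B2, B2–B3, B3–B4, B4–B5, B5–B6, B6–B7, B7–B8

Each bag holds 3 vertices, so the decomposition has width 2, which upper-bounds the treewidth. The edges 2–10–3–6–4–8–5–1–7–9–2 form a cycle, so G is not a tree and its treewidth is at least 2. Combining the bounds, tw(G) = 2.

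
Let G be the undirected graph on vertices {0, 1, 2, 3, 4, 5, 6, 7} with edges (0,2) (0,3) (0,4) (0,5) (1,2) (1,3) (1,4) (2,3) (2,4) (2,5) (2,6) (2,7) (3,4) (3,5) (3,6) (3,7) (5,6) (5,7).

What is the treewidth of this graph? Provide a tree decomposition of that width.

Each bag holds 4 vertices, so the decomposition has width 3, which upper-bounds the treewidth. On the other hand G contains the 4-clique {1, 2, 3, 4}. A clique must lie in a single bag of any decomposition, so no decomposition can have width below 3. Combining the bounds, tw(G) = 3.

Treewidth 3.
Bags: B1 = {0, 2, 3, 4}  B2 = {1, 2, 3, 4}  B3 = {0, 2, 3, 5}  B4 = {2, 3, 5, 7}  B5 = {2, 3, 5, 6}
Tree: B1–B2, B1–B3, B3–B4, B3–B5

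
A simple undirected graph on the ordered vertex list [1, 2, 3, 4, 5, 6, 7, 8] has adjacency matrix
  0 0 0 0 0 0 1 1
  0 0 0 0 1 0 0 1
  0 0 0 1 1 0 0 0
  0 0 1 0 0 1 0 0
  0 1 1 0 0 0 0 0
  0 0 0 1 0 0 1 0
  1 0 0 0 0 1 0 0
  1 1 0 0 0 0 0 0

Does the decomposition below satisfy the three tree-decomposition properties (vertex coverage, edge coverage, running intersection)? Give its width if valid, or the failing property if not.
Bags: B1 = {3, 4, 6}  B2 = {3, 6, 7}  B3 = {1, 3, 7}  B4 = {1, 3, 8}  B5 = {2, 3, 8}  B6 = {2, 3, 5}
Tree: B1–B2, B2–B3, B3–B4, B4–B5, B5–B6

Checking the three conditions: (i) the bags cover all of {1, 2, 3, 4, 5, 6, 7, 8}; (ii) for each edge, some bag contains both endpoints; (iii) the bags containing any fixed vertex form a subtree. All hold, so the decomposition is valid with width 3 − 1 = 2.

Yes; width 2.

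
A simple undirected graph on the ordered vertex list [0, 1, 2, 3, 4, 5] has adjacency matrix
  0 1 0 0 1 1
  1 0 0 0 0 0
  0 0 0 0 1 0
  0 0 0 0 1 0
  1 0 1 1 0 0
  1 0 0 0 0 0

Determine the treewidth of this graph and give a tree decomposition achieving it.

Every bag has size at most 2, so the width is 2 − 1 = 1 and tw(G) ≤ 1. G has an edge, so its treewidth is at least 1. Combining the bounds, tw(G) = 1.

Treewidth 1.
One optimal decomposition is:
Bags: B1 = {0, 5}  B2 = {0, 4}  B3 = {3, 4}  B4 = {0, 1}  B5 = {2, 4}
Tree: B1–B2, B2–B3, B1–B4, B3–B5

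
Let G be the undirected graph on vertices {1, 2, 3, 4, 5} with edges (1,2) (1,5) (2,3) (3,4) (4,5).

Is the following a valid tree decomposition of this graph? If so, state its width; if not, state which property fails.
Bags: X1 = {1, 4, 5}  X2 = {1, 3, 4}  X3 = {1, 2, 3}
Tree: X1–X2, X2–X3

Yes; width 2.

Vertex coverage: the bags together contain {1, 2, 3, 4, 5}, the full vertex set. Edge coverage: each edge of G has both endpoints in at least one bag. Running intersection: for every vertex, the bags containing it form a connected subtree. All three properties hold, so this is a valid tree decomposition of width max|bag| − 1 = 2, and hence tw(G) ≤ 2.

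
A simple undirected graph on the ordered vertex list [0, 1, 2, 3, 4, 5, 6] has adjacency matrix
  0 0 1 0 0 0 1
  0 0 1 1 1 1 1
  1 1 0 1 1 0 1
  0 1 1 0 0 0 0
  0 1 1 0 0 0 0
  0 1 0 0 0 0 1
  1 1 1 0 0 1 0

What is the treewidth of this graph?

A width-2 tree decomposition is:
Bags: B1 = {1, 2, 6}  B2 = {1, 2, 4}  B3 = {0, 2, 6}  B4 = {1, 5, 6}  B5 = {1, 2, 3}
Tree: B1–B2, B1–B3, B1–B4, B2–B5
The largest bag has 3 vertices, giving width 2; this decomposition certifies tw(G) ≤ 2. For the lower bound, the 3 vertices {0, 2, 6} are pairwise adjacent, and any tree decomposition puts a clique entirely inside one bag — forcing width ≥ 2. Combining the bounds, tw(G) = 2.

2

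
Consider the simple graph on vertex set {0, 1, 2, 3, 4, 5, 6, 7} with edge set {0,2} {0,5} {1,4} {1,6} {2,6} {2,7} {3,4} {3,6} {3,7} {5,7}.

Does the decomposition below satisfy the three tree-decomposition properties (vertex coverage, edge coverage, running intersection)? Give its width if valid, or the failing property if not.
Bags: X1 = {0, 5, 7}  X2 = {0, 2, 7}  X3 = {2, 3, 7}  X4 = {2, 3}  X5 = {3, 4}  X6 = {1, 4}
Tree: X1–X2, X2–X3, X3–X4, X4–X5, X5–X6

A tree decomposition must satisfy three properties: every vertex lies in some bag; for every edge, both endpoints lie together in some bag; and for every vertex, the bags containing it form a connected subtree. Here vertex 6 appears in no bag, so the decomposition is invalid.

No — vertex 6 appears in no bag.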